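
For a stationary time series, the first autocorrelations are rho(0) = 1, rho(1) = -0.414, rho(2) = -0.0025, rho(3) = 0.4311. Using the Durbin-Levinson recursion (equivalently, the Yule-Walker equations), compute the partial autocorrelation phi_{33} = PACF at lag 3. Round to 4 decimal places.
\phi_{33} = 0.4330

The PACF at lag k is phi_{kk}, the last component of the solution
to the Yule-Walker system G_k phi = r_k where
  (G_k)_{ij} = rho(|i - j|), (r_k)_i = rho(i), i,j = 1..k.
Equivalently, Durbin-Levinson gives phi_{kk} iteratively:
  phi_{11} = rho(1)
  phi_{kk} = [rho(k) - sum_{j=1..k-1} phi_{k-1,j} rho(k-j)]
            / [1 - sum_{j=1..k-1} phi_{k-1,j} rho(j)],
  phi_{k,j} = phi_{k-1,j} - phi_{kk} phi_{k-1,k-j},  j = 1..k-1.
Step k = 1:
  phi_11 = rho(1) = -0.414.
Step k = 2:
  phi_22 = [rho(2) - phi_11 rho(1)] / [1 - phi_11 rho(1)] = [-0.0025 - (-0.414)(-0.414)] / [1 - (-0.414)(-0.414)]
         = -0.173896 / 0.828604 = -0.209866.
  Update: phi_21 = phi_11 - phi_22 phi_11 = -0.414 - (-0.209866)(-0.414) = -0.500885.
Step k = 3:
  phi_33 = [rho(3) - phi_21 rho(2) - phi_22 rho(1)] / [1 - phi_21 rho(1) - phi_22 rho(2)]
    numerator   = 0.4311 - (-0.500885)(-0.0025) - (-0.209866)(-0.414) = 0.34296317
    denominator = 1 - (-0.500885)(-0.414) - (-0.209866)(-0.0025) = 0.7921091
  phi_33 = 0.34296317 / 0.7921091 = 0.433.
Therefore phi_{33} = 0.4330.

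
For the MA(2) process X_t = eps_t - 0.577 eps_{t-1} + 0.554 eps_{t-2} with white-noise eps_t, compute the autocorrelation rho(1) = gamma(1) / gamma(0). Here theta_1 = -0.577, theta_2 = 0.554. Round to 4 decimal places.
\rho(1) = -0.5468

For an MA(q) process with theta_0 = 1, the autocovariance is
  gamma(k) = sigma^2 * sum_{i=0..q-k} theta_i * theta_{i+k},
and rho(k) = gamma(k) / gamma(0). Sigma^2 cancels.
  numerator   = (1)*(-0.577) + (-0.577)*(0.554) = -0.896658.
  denominator = (1)^2 + (-0.577)^2 + (0.554)^2 = 1.639845.
  rho(1) = -0.896658 / 1.639845 = -0.5468.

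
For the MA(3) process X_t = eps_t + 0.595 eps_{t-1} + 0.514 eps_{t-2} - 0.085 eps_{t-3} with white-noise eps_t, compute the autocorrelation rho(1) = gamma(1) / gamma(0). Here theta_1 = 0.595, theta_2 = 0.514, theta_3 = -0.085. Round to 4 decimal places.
\rho(1) = 0.5273

For an MA(q) process with theta_0 = 1, the autocovariance is
  gamma(k) = sigma^2 * sum_{i=0..q-k} theta_i * theta_{i+k},
and rho(k) = gamma(k) / gamma(0). Sigma^2 cancels.
  numerator   = (1)*(0.595) + (0.595)*(0.514) + (0.514)*(-0.085) = 0.85714.
  denominator = (1)^2 + (0.595)^2 + (0.514)^2 + (-0.085)^2 = 1.625446.
  rho(1) = 0.85714 / 1.625446 = 0.5273.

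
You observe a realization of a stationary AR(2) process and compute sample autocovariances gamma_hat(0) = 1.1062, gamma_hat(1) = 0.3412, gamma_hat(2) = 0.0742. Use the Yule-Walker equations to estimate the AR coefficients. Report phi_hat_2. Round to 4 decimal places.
\hat\phi_{2} = -0.0310

The Yule-Walker equations for an AR(p) process read, in matrix form,
  Gamma_p phi = r_p,   with   (Gamma_p)_{ij} = gamma(|i - j|),
                       (r_p)_i = gamma(i),   i,j = 1..p.
Substitute the sample gammas (Toeplitz matrix and right-hand side of size 2):
  Gamma_p = [[1.1062, 0.3412], [0.3412, 1.1062]]
  r_p     = [0.3412, 0.0742]
Written out:
  1.1062 phi_1 + 0.3412 phi_2 = 0.3412
  0.3412 phi_1 + 1.1062 phi_2 = 0.0742
Solve by Cramer's rule:
  det = gamma(0)^2 - gamma(1)^2 = (1.1062)^2 - (0.3412)^2 = 1.22367844 - 0.11641744 = 1.107261
  phi_hat_1 = [gamma(1) gamma(0) - gamma(1) gamma(2)] / det = [(0.3412)(1.1062) - (0.3412)(0.0742)] / 1.107261 = 0.3521184 / 1.107261 = 0.318
  phi_hat_2 = [gamma(0) gamma(2) - gamma(1)^2] / det = [(1.1062)(0.0742) - (0.3412)^2] / 1.107261 = -0.0343374 / 1.107261 = -0.031
So phi_hat = [0.3180, -0.0310].
Therefore phi_hat_2 = -0.0310.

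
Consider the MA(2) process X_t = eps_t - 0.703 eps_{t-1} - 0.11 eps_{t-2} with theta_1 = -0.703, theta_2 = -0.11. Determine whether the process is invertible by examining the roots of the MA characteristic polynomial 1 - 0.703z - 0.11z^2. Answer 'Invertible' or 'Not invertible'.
\text{Invertible}

The MA(q) characteristic polynomial is P(z) = 1 - 0.703z - 0.11z^2.
Invertibility requires all roots to lie outside the unit circle, i.e. |z| > 1 for every root.
Set 1 + (-0.703) z + (-0.11) z^2 = 0, i.e. a z^2 + b z + c = 0 with a = -0.11, b = -0.703, c = 1.
Discriminant D = b^2 - 4ac = (-0.703)^2 - 4*(-0.11)*1 = 0.494209 - (-0.44) = 0.934209.
D >= 0, so the roots are real: z = (-b +/- sqrt(D)) / (2a) = (0.703 +/- 0.966545) / (-0.22).
  z_1 = (0.703 + 0.966545) / (-0.22) = -7.5888,   |z_1| = 7.5888.
  z_2 = (0.703 - 0.966545) / (-0.22) = 1.1979,   |z_2| = 1.1979.
Moduli of all roots: 7.5888, 1.1979.
All moduli strictly greater than 1? Yes.
Verdict: Invertible.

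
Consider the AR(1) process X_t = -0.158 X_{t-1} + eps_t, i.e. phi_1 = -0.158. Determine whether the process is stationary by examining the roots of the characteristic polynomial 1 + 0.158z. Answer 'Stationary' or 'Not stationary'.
\text{Stationary}

The AR(p) characteristic polynomial is P(z) = 1 + 0.158z.
Stationarity requires all roots to lie outside the unit circle, i.e. |z| > 1 for every root.
This is linear in z: 1 + (0.158) z = 0  =>  z = -1/(0.158) = -6.329114,  |z| = 6.329114.
Moduli of all roots: 6.3291.
All moduli strictly greater than 1? Yes.
Verdict: Stationary.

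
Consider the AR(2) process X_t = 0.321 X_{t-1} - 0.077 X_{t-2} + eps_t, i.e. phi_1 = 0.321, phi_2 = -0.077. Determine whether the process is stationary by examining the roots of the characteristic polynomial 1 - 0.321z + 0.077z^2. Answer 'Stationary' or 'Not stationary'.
\text{Stationary}

The AR(p) characteristic polynomial is P(z) = 1 - 0.321z + 0.077z^2.
Stationarity requires all roots to lie outside the unit circle, i.e. |z| > 1 for every root.
Set 1 + (-0.321) z + (0.077) z^2 = 0, i.e. a z^2 + b z + c = 0 with a = 0.077, b = -0.321, c = 1.
Discriminant D = b^2 - 4ac = (-0.321)^2 - 4*(0.077)*1 = 0.103041 - (0.308) = -0.204959.
D < 0, so the roots are the complex-conjugate pair z = (-b +/- i sqrt(-D)) / (2a) = 2.0844 +/- 2.9398i.
For a conjugate pair |z|^2 = z * conj(z) = (product of roots) = c/a = 1/(0.077) = 12.987013, so |z| = sqrt(12.987013) = 3.6037 for both roots.
Moduli of all roots: 3.6037, 3.6037.
All moduli strictly greater than 1? Yes.
Verdict: Stationary.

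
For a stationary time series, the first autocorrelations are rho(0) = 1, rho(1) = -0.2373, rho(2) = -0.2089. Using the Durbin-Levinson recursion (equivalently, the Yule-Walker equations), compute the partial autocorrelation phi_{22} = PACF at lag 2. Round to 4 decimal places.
\phi_{22} = -0.2810

The PACF at lag k is phi_{kk}, the last component of the solution
to the Yule-Walker system G_k phi = r_k where
  (G_k)_{ij} = rho(|i - j|), (r_k)_i = rho(i), i,j = 1..k.
Equivalently, Durbin-Levinson gives phi_{kk} iteratively:
  phi_{11} = rho(1)
  phi_{kk} = [rho(k) - sum_{j=1..k-1} phi_{k-1,j} rho(k-j)]
            / [1 - sum_{j=1..k-1} phi_{k-1,j} rho(j)],
  phi_{k,j} = phi_{k-1,j} - phi_{kk} phi_{k-1,k-j},  j = 1..k-1.
Step k = 1:
  phi_11 = rho(1) = -0.2373.
Step k = 2:
  phi_22 = [rho(2) - phi_11 rho(1)] / [1 - phi_11 rho(1)] = [-0.2089 - (-0.2373)(-0.2373)] / [1 - (-0.2373)(-0.2373)]
         = -0.26521129 / 0.94368871 = -0.281.
Therefore phi_{22} = -0.2810.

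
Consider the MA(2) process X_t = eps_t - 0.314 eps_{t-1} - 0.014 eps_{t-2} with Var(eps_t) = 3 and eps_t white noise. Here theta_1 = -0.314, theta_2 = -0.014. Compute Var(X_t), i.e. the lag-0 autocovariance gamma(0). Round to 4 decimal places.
\gamma(0) = 3.2964

For an MA(q) process X_t = eps_t + sum_i theta_i eps_{t-i} with
Var(eps_t) = sigma^2, the variance is
  gamma(0) = sigma^2 * (1 + sum_i theta_i^2).
  sum_i theta_i^2 = (-0.314)^2 + (-0.014)^2 = 0.098596 + 0.000196 = 0.098792.
  gamma(0) = 3 * (1 + 0.098792) = 3 * 1.098792 = 3.296376, which rounds to 3.2964.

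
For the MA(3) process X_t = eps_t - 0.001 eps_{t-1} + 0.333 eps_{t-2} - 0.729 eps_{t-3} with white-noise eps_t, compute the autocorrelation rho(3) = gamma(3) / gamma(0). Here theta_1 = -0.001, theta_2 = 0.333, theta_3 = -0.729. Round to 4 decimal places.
\rho(3) = -0.4439

For an MA(q) process with theta_0 = 1, the autocovariance is
  gamma(k) = sigma^2 * sum_{i=0..q-k} theta_i * theta_{i+k},
and rho(k) = gamma(k) / gamma(0). Sigma^2 cancels.
  numerator   = (1)*(-0.729) = -0.729.
  denominator = (1)^2 + (-0.001)^2 + (0.333)^2 + (-0.729)^2 = 1.642331.
  rho(3) = -0.729 / 1.642331 = -0.4439.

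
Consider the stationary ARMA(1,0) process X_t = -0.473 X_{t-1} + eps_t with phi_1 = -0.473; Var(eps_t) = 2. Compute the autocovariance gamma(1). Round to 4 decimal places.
\gamma(1) = -1.2186

Multiply the model equation by X_{t-k} and take expectations. With theta_0 = psi_0 = 1 and psi_j the MA(infinity) weights, this gives
  gamma(k) - sum_i phi_i gamma(k-i) = c_k,
  c_k = sigma^2 * sum_{j=k..q} theta_j psi_{j-k}   (c_k = 0 for k > q),
using gamma(-m) = gamma(m).
Pure AR (q = 0): c_0 = sigma^2 = 2, c_k = 0 for k >= 1.
Equations for k = 0 and k = 1 (AR order 1):
  gamma(0) = phi_1 gamma(1) + c_0
  gamma(1) = phi_1 gamma(0) + c_1
Substituting the second into the first: gamma(0) (1 - phi_1^2) = c_0 + phi_1 c_1, so
  gamma(0) = c_0 / (1 - phi_1^2) = 2 / (1 - (-0.473)^2) = 2 / 0.776271 = 2.57642.
  gamma(1) = phi_1 gamma(0) = (-0.473)(2.57642) = -1.218647.
Therefore gamma(1) = -1.2186 (to 4 decimal places).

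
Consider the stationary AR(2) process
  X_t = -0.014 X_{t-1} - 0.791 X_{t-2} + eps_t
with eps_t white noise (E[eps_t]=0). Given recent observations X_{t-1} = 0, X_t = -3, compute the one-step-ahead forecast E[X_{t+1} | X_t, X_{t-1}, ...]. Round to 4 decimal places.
E[X_{t+1} \mid \mathcal F_t] = 0.0420

For an AR(p) model X_t = c + sum_i phi_i X_{t-i} + eps_t, the
one-step-ahead conditional mean is
  E[X_{t+1} | X_t, ...] = c + sum_i phi_i X_{t+1-i}.
Substitute known values:
  E[X_{t+1} | ...] = (-0.014) * (-3) + (-0.791) * (0)
                   = 0.0420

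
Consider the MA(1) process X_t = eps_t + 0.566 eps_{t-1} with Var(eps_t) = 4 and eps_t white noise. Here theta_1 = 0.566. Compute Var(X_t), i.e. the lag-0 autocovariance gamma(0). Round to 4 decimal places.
\gamma(0) = 5.2814

For an MA(q) process X_t = eps_t + sum_i theta_i eps_{t-i} with
Var(eps_t) = sigma^2, the variance is
  gamma(0) = sigma^2 * (1 + sum_i theta_i^2).
  sum_i theta_i^2 = (0.566)^2 = 0.320356.
  gamma(0) = 4 * (1 + 0.320356) = 4 * 1.320356 = 5.281424, which rounds to 5.2814.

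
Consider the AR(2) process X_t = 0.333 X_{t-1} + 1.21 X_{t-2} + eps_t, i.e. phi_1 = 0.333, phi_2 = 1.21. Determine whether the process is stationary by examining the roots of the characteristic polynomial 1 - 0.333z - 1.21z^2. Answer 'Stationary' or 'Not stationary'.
\text{Not stationary}

The AR(p) characteristic polynomial is P(z) = 1 - 0.333z - 1.21z^2.
Stationarity requires all roots to lie outside the unit circle, i.e. |z| > 1 for every root.
Set 1 + (-0.333) z + (-1.21) z^2 = 0, i.e. a z^2 + b z + c = 0 with a = -1.21, b = -0.333, c = 1.
Discriminant D = b^2 - 4ac = (-0.333)^2 - 4*(-1.21)*1 = 0.110889 - (-4.84) = 4.950889.
D >= 0, so the roots are real: z = (-b +/- sqrt(D)) / (2a) = (0.333 +/- 2.225059) / (-2.42).
  z_1 = (0.333 + 2.225059) / (-2.42) = -1.057,   |z_1| = 1.057.
  z_2 = (0.333 - 2.225059) / (-2.42) = 0.7818,   |z_2| = 0.7818.
Moduli of all roots: 1.0570, 0.7818.
All moduli strictly greater than 1? No.
Verdict: Not stationary.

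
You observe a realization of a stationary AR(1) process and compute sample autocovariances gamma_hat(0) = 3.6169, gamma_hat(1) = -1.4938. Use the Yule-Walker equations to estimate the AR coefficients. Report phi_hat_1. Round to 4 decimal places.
\hat\phi_{1} = -0.4130

The Yule-Walker equations for an AR(p) process read, in matrix form,
  Gamma_p phi = r_p,   with   (Gamma_p)_{ij} = gamma(|i - j|),
                       (r_p)_i = gamma(i),   i,j = 1..p.
Substitute the sample gammas (Toeplitz matrix and right-hand side of size 1):
  Gamma_p = [[3.6169]]
  r_p     = [-1.4938]
With p = 1 this is the single equation gamma(0) phi_1 = gamma(1):
  phi_hat_1 = gamma(1) / gamma(0) = -1.4938 / 3.6169 = -0.4130.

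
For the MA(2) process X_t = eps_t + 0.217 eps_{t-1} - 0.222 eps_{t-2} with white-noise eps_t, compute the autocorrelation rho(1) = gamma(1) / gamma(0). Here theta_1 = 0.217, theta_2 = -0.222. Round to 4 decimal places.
\rho(1) = 0.1540

For an MA(q) process with theta_0 = 1, the autocovariance is
  gamma(k) = sigma^2 * sum_{i=0..q-k} theta_i * theta_{i+k},
and rho(k) = gamma(k) / gamma(0). Sigma^2 cancels.
  numerator   = (1)*(0.217) + (0.217)*(-0.222) = 0.168826.
  denominator = (1)^2 + (0.217)^2 + (-0.222)^2 = 1.096373.
  rho(1) = 0.168826 / 1.096373 = 0.1540.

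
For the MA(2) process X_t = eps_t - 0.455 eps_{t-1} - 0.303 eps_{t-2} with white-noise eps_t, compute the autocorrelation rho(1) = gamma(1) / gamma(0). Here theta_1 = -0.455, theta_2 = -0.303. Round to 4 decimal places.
\rho(1) = -0.2442

For an MA(q) process with theta_0 = 1, the autocovariance is
  gamma(k) = sigma^2 * sum_{i=0..q-k} theta_i * theta_{i+k},
and rho(k) = gamma(k) / gamma(0). Sigma^2 cancels.
  numerator   = (1)*(-0.455) + (-0.455)*(-0.303) = -0.317135.
  denominator = (1)^2 + (-0.455)^2 + (-0.303)^2 = 1.298834.
  rho(1) = -0.317135 / 1.298834 = -0.2442.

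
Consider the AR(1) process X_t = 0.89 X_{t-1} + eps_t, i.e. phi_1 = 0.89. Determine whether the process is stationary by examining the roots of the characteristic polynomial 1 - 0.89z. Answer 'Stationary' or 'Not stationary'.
\text{Stationary}

The AR(p) characteristic polynomial is P(z) = 1 - 0.89z.
Stationarity requires all roots to lie outside the unit circle, i.e. |z| > 1 for every root.
This is linear in z: 1 + (-0.89) z = 0  =>  z = -1/(-0.89) = 1.123596,  |z| = 1.123596.
Moduli of all roots: 1.1236.
All moduli strictly greater than 1? Yes.
Verdict: Stationary.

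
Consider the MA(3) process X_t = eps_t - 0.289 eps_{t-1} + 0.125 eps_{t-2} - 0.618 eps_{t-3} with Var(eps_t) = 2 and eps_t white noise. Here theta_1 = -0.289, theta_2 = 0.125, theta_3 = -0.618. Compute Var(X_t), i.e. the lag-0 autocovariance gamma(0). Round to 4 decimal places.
\gamma(0) = 2.9621

For an MA(q) process X_t = eps_t + sum_i theta_i eps_{t-i} with
Var(eps_t) = sigma^2, the variance is
  gamma(0) = sigma^2 * (1 + sum_i theta_i^2).
  sum_i theta_i^2 = (-0.289)^2 + (0.125)^2 + (-0.618)^2 = 0.083521 + 0.015625 + 0.381924 = 0.48107.
  gamma(0) = 2 * (1 + 0.48107) = 2 * 1.48107 = 2.96214, which rounds to 2.9621.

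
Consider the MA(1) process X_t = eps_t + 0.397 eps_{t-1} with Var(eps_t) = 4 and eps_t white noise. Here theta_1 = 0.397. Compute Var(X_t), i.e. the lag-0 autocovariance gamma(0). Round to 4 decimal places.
\gamma(0) = 4.6304

For an MA(q) process X_t = eps_t + sum_i theta_i eps_{t-i} with
Var(eps_t) = sigma^2, the variance is
  gamma(0) = sigma^2 * (1 + sum_i theta_i^2).
  sum_i theta_i^2 = (0.397)^2 = 0.157609.
  gamma(0) = 4 * (1 + 0.157609) = 4 * 1.157609 = 4.630436, which rounds to 4.6304.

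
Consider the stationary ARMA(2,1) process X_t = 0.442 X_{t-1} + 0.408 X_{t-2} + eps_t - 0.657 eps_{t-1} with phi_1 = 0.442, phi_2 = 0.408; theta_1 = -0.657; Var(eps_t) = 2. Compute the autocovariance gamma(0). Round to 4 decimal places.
\gamma(0) = 2.4430

Multiply the model equation by X_{t-k} and take expectations. With theta_0 = psi_0 = 1 and psi_j the MA(infinity) weights, this gives
  gamma(k) - sum_i phi_i gamma(k-i) = c_k,
  c_k = sigma^2 * sum_{j=k..q} theta_j psi_{j-k}   (c_k = 0 for k > q),
using gamma(-m) = gamma(m).
psi-weights needed (psi_j = theta_j + sum_i phi_i psi_{j-i}):
  psi_1 = theta_1 + phi_1 = -0.657 + (0.442) = -0.215
Right-hand sides:
  c_0 = sigma^2 (1 + theta_1 psi_1) = 2 * (1 + (-0.657)(-0.215)) = 2 * 1.141255 = 2.28251
  c_1 = sigma^2 theta_1 = 2 * (-0.657) = -1.314
  c_2 = 0
Equations for k = 0, 1, 2 (AR order 2, c_2 = 0):
  (E0) gamma(0) = phi_1 gamma(1) + phi_2 gamma(2) + c_0
  (E1) gamma(1) = phi_1 gamma(0) + phi_2 gamma(1) + c_1
  (E2) gamma(2) = phi_1 gamma(1) + phi_2 gamma(0)
From (E1): gamma(1) = A gamma(0) + B with
  A = phi_1 / (1 - phi_2) = 0.442 / 0.592 = 0.746622,   B = c_1 / (1 - phi_2) = -1.314 / 0.592 = -2.219595.
Insert (E2) into (E0): gamma(0) (1 - phi_2^2) = phi_1 (1 + phi_2) gamma(1) + c_0.
  phi_1 (1 + phi_2) = (0.442)(1.408) = 0.622336,   1 - phi_2^2 = 0.833536.
Replace gamma(1) by A gamma(0) + B and collect gamma(0):
  gamma(0) [0.833536 - (0.622336)(0.746622)] = (0.622336)(-2.219595) + 2.28251
  gamma(0) * 0.368886 = 0.901176
  gamma(0) = 0.901176 / 0.368886 = 2.442964.
Therefore gamma(0) = 2.4430 (to 4 decimal places).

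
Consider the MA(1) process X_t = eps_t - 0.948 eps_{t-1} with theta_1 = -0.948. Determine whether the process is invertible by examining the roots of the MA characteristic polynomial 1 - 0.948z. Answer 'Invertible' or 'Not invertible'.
\text{Invertible}

The MA(q) characteristic polynomial is P(z) = 1 - 0.948z.
Invertibility requires all roots to lie outside the unit circle, i.e. |z| > 1 for every root.
This is linear in z: 1 + (-0.948) z = 0  =>  z = -1/(-0.948) = 1.054852,  |z| = 1.054852.
Moduli of all roots: 1.0549.
All moduli strictly greater than 1? Yes.
Verdict: Invertible.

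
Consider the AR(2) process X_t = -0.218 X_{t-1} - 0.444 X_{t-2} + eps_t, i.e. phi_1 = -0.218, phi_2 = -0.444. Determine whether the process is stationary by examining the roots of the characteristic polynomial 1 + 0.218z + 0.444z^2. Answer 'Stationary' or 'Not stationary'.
\text{Stationary}

The AR(p) characteristic polynomial is P(z) = 1 + 0.218z + 0.444z^2.
Stationarity requires all roots to lie outside the unit circle, i.e. |z| > 1 for every root.
Set 1 + (0.218) z + (0.444) z^2 = 0, i.e. a z^2 + b z + c = 0 with a = 0.444, b = 0.218, c = 1.
Discriminant D = b^2 - 4ac = (0.218)^2 - 4*(0.444)*1 = 0.047524 - (1.776) = -1.728476.
D < 0, so the roots are the complex-conjugate pair z = (-b +/- i sqrt(-D)) / (2a) = -0.2455 +/- 1.4805i.
For a conjugate pair |z|^2 = z * conj(z) = (product of roots) = c/a = 1/(0.444) = 2.252252, so |z| = sqrt(2.252252) = 1.5008 for both roots.
Moduli of all roots: 1.5008, 1.5008.
All moduli strictly greater than 1? Yes.
Verdict: Stationary.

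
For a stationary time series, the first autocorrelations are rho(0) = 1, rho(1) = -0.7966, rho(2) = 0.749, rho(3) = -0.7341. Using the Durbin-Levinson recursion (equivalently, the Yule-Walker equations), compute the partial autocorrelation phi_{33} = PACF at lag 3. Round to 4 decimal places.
\phi_{33} = -0.2271

The PACF at lag k is phi_{kk}, the last component of the solution
to the Yule-Walker system G_k phi = r_k where
  (G_k)_{ij} = rho(|i - j|), (r_k)_i = rho(i), i,j = 1..k.
Equivalently, Durbin-Levinson gives phi_{kk} iteratively:
  phi_{11} = rho(1)
  phi_{kk} = [rho(k) - sum_{j=1..k-1} phi_{k-1,j} rho(k-j)]
            / [1 - sum_{j=1..k-1} phi_{k-1,j} rho(j)],
  phi_{k,j} = phi_{k-1,j} - phi_{kk} phi_{k-1,k-j},  j = 1..k-1.
Step k = 1:
  phi_11 = rho(1) = -0.7966.
Step k = 2:
  phi_22 = [rho(2) - phi_11 rho(1)] / [1 - phi_11 rho(1)] = [0.749 - (-0.7966)(-0.7966)] / [1 - (-0.7966)(-0.7966)]
         = 0.11442844 / 0.36542844 = 0.313135.
  Update: phi_21 = phi_11 - phi_22 phi_11 = -0.7966 - (0.313135)(-0.7966) = -0.547157.
Step k = 3:
  phi_33 = [rho(3) - phi_21 rho(2) - phi_22 rho(1)] / [1 - phi_21 rho(1) - phi_22 rho(2)]
    numerator   = -0.7341 - (-0.547157)(0.749) - (0.313135)(-0.7966) = -0.07483632
    denominator = 1 - (-0.547157)(-0.7966) - (0.313135)(0.749) = 0.32959689
  phi_33 = -0.07483632 / 0.32959689 = -0.2271.
Therefore phi_{33} = -0.2271.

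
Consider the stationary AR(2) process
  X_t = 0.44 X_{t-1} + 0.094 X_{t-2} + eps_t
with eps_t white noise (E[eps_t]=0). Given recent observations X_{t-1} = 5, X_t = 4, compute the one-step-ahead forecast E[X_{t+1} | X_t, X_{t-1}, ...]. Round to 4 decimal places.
E[X_{t+1} \mid \mathcal F_t] = 2.2300

For an AR(p) model X_t = c + sum_i phi_i X_{t-i} + eps_t, the
one-step-ahead conditional mean is
  E[X_{t+1} | X_t, ...] = c + sum_i phi_i X_{t+1-i}.
Substitute known values:
  E[X_{t+1} | ...] = (0.44) * (4) + (0.094) * (5)
                   = 2.2300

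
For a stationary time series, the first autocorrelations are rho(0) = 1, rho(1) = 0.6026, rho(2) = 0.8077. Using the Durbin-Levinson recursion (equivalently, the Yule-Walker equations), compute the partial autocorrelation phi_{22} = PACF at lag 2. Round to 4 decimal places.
\phi_{22} = 0.6981

The PACF at lag k is phi_{kk}, the last component of the solution
to the Yule-Walker system G_k phi = r_k where
  (G_k)_{ij} = rho(|i - j|), (r_k)_i = rho(i), i,j = 1..k.
Equivalently, Durbin-Levinson gives phi_{kk} iteratively:
  phi_{11} = rho(1)
  phi_{kk} = [rho(k) - sum_{j=1..k-1} phi_{k-1,j} rho(k-j)]
            / [1 - sum_{j=1..k-1} phi_{k-1,j} rho(j)],
  phi_{k,j} = phi_{k-1,j} - phi_{kk} phi_{k-1,k-j},  j = 1..k-1.
Step k = 1:
  phi_11 = rho(1) = 0.6026.
Step k = 2:
  phi_22 = [rho(2) - phi_11 rho(1)] / [1 - phi_11 rho(1)] = [0.8077 - (0.6026)(0.6026)] / [1 - (0.6026)(0.6026)]
         = 0.44457324 / 0.63687324 = 0.6981.
Therefore phi_{22} = 0.6981.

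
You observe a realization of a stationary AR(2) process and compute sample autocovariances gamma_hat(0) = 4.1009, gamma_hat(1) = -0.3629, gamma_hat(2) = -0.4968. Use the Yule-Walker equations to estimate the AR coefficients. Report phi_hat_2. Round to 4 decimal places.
\hat\phi_{2} = -0.1300

The Yule-Walker equations for an AR(p) process read, in matrix form,
  Gamma_p phi = r_p,   with   (Gamma_p)_{ij} = gamma(|i - j|),
                       (r_p)_i = gamma(i),   i,j = 1..p.
Substitute the sample gammas (Toeplitz matrix and right-hand side of size 2):
  Gamma_p = [[4.1009, -0.3629], [-0.3629, 4.1009]]
  r_p     = [-0.3629, -0.4968]
Written out:
  4.1009 phi_1 - 0.3629 phi_2 = -0.3629
  -0.3629 phi_1 + 4.1009 phi_2 = -0.4968
Solve by Cramer's rule:
  det = gamma(0)^2 - gamma(1)^2 = (4.1009)^2 - (-0.3629)^2 = 16.81738081 - 0.13169641 = 16.6856844
  phi_hat_1 = [gamma(1) gamma(0) - gamma(1) gamma(2)] / det = [(-0.3629)(4.1009) - (-0.3629)(-0.4968)] / 16.6856844 = -1.66850533 / 16.6856844 = -0.1
  phi_hat_2 = [gamma(0) gamma(2) - gamma(1)^2] / det = [(4.1009)(-0.4968) - (-0.3629)^2] / 16.6856844 = -2.16902353 / 16.6856844 = -0.13
So phi_hat = [-0.1000, -0.1300].
Therefore phi_hat_2 = -0.1300.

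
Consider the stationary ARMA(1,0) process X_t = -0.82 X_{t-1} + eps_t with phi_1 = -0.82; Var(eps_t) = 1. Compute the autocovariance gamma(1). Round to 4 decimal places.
\gamma(1) = -2.5031

Multiply the model equation by X_{t-k} and take expectations. With theta_0 = psi_0 = 1 and psi_j the MA(infinity) weights, this gives
  gamma(k) - sum_i phi_i gamma(k-i) = c_k,
  c_k = sigma^2 * sum_{j=k..q} theta_j psi_{j-k}   (c_k = 0 for k > q),
using gamma(-m) = gamma(m).
Pure AR (q = 0): c_0 = sigma^2 = 1, c_k = 0 for k >= 1.
Equations for k = 0 and k = 1 (AR order 1):
  gamma(0) = phi_1 gamma(1) + c_0
  gamma(1) = phi_1 gamma(0) + c_1
Substituting the second into the first: gamma(0) (1 - phi_1^2) = c_0 + phi_1 c_1, so
  gamma(0) = c_0 / (1 - phi_1^2) = 1 / (1 - (-0.82)^2) = 1 / 0.3276 = 3.052503.
  gamma(1) = phi_1 gamma(0) = (-0.82)(3.052503) = -2.503053.
Therefore gamma(1) = -2.5031 (to 4 decimal places).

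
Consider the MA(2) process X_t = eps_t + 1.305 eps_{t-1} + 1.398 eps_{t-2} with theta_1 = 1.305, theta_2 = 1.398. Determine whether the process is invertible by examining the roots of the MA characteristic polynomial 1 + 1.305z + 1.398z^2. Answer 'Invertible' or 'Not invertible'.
\text{Not invertible}

The MA(q) characteristic polynomial is P(z) = 1 + 1.305z + 1.398z^2.
Invertibility requires all roots to lie outside the unit circle, i.e. |z| > 1 for every root.
Set 1 + (1.305) z + (1.398) z^2 = 0, i.e. a z^2 + b z + c = 0 with a = 1.398, b = 1.305, c = 1.
Discriminant D = b^2 - 4ac = (1.305)^2 - 4*(1.398)*1 = 1.703025 - (5.592) = -3.888975.
D < 0, so the roots are the complex-conjugate pair z = (-b +/- i sqrt(-D)) / (2a) = -0.4667 +/- 0.7053i.
For a conjugate pair |z|^2 = z * conj(z) = (product of roots) = c/a = 1/(1.398) = 0.715308, so |z| = sqrt(0.715308) = 0.8458 for both roots.
Moduli of all roots: 0.8458, 0.8458.
All moduli strictly greater than 1? No.
Verdict: Not invertible.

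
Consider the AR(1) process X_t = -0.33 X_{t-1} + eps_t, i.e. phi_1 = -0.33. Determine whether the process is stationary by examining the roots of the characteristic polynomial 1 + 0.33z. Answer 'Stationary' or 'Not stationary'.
\text{Stationary}

The AR(p) characteristic polynomial is P(z) = 1 + 0.33z.
Stationarity requires all roots to lie outside the unit circle, i.e. |z| > 1 for every root.
This is linear in z: 1 + (0.33) z = 0  =>  z = -1/(0.33) = -3.030303,  |z| = 3.030303.
Moduli of all roots: 3.0303.
All moduli strictly greater than 1? Yes.
Verdict: Stationary.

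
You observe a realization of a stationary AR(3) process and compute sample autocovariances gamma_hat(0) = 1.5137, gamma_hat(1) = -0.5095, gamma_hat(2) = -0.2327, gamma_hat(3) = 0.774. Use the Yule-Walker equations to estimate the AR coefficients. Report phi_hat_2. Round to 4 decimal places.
\hat\phi_{2} = -0.1150

The Yule-Walker equations for an AR(p) process read, in matrix form,
  Gamma_p phi = r_p,   with   (Gamma_p)_{ij} = gamma(|i - j|),
                       (r_p)_i = gamma(i),   i,j = 1..p.
Substitute the sample gammas (Toeplitz matrix and right-hand side of size 3):
  Gamma_p = [[1.5137, -0.5095, -0.2327], [-0.5095, 1.5137, -0.5095], [-0.2327, -0.5095, 1.5137]]
  r_p     = [-0.5095, -0.2327, 0.774]
Written out (R1..R3):
  (R1) 1.5137 phi_1 - 0.5095 phi_2 - 0.2327 phi_3 = -0.5095
  (R2) -0.5095 phi_1 + 1.5137 phi_2 - 0.5095 phi_3 = -0.2327
  (R3) -0.2327 phi_1 - 0.5095 phi_2 + 1.5137 phi_3 = 0.774
Gaussian elimination:
  R2 <- R2 - (-0.5095/1.5137) R1 = R2 - (-0.336592) R1:  1.342206 phi_2 - 0.587825 phi_3 = -0.404194
  R3 <- R3 - (-0.2327/1.5137) R1 = R3 - (-0.153729) R1:  -0.587825 phi_2 + 1.477927 phi_3 = 0.695675
  R3 <- R3 - (-0.587825/1.342206) R2 = R3 - (-0.437954) R2:  1.220487 phi_3 = 0.518656
Back-substitution:
  phi_hat_3 = 0.518656 / 1.220487 = 0.424959
  phi_hat_2 = (-0.404194 - (-0.587825)(0.424959)) / 1.342206 = -0.115029
  phi_hat_1 = (-0.5095 - (-0.5095)(-0.115029) - (-0.2327)(0.424959)) / 1.5137 = -0.309982
So phi_hat = [-0.3100, -0.1150, 0.4250].
Therefore phi_hat_2 = -0.1150.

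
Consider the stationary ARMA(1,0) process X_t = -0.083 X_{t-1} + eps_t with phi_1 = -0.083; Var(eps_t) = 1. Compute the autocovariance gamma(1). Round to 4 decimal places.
\gamma(1) = -0.0836

Multiply the model equation by X_{t-k} and take expectations. With theta_0 = psi_0 = 1 and psi_j the MA(infinity) weights, this gives
  gamma(k) - sum_i phi_i gamma(k-i) = c_k,
  c_k = sigma^2 * sum_{j=k..q} theta_j psi_{j-k}   (c_k = 0 for k > q),
using gamma(-m) = gamma(m).
Pure AR (q = 0): c_0 = sigma^2 = 1, c_k = 0 for k >= 1.
Equations for k = 0 and k = 1 (AR order 1):
  gamma(0) = phi_1 gamma(1) + c_0
  gamma(1) = phi_1 gamma(0) + c_1
Substituting the second into the first: gamma(0) (1 - phi_1^2) = c_0 + phi_1 c_1, so
  gamma(0) = c_0 / (1 - phi_1^2) = 1 / (1 - (-0.083)^2) = 1 / 0.993111 = 1.006937.
  gamma(1) = phi_1 gamma(0) = (-0.083)(1.006937) = -0.083576.
Therefore gamma(1) = -0.0836 (to 4 decimal places).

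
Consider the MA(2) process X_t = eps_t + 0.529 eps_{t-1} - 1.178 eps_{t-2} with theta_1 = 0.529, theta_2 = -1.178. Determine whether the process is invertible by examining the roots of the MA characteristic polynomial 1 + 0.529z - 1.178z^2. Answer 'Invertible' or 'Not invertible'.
\text{Not invertible}

The MA(q) characteristic polynomial is P(z) = 1 + 0.529z - 1.178z^2.
Invertibility requires all roots to lie outside the unit circle, i.e. |z| > 1 for every root.
Set 1 + (0.529) z + (-1.178) z^2 = 0, i.e. a z^2 + b z + c = 0 with a = -1.178, b = 0.529, c = 1.
Discriminant D = b^2 - 4ac = (0.529)^2 - 4*(-1.178)*1 = 0.279841 - (-4.712) = 4.991841.
D >= 0, so the roots are real: z = (-b +/- sqrt(D)) / (2a) = (-0.529 +/- 2.234243) / (-2.356).
  z_1 = (-0.529 + 2.234243) / (-2.356) = -0.7238,   |z_1| = 0.7238.
  z_2 = (-0.529 - 2.234243) / (-2.356) = 1.1729,   |z_2| = 1.1729.
Moduli of all roots: 0.7238, 1.1729.
All moduli strictly greater than 1? No.
Verdict: Not invertible.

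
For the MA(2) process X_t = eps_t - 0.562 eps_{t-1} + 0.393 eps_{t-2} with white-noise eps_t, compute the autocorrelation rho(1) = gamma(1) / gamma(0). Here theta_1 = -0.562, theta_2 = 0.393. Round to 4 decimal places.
\rho(1) = -0.5325

For an MA(q) process with theta_0 = 1, the autocovariance is
  gamma(k) = sigma^2 * sum_{i=0..q-k} theta_i * theta_{i+k},
and rho(k) = gamma(k) / gamma(0). Sigma^2 cancels.
  numerator   = (1)*(-0.562) + (-0.562)*(0.393) = -0.782866.
  denominator = (1)^2 + (-0.562)^2 + (0.393)^2 = 1.470293.
  rho(1) = -0.782866 / 1.470293 = -0.5325.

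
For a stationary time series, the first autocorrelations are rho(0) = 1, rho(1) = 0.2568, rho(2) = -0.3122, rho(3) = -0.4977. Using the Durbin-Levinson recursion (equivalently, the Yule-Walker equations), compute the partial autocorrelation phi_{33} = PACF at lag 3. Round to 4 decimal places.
\phi_{33} = -0.3599

The PACF at lag k is phi_{kk}, the last component of the solution
to the Yule-Walker system G_k phi = r_k where
  (G_k)_{ij} = rho(|i - j|), (r_k)_i = rho(i), i,j = 1..k.
Equivalently, Durbin-Levinson gives phi_{kk} iteratively:
  phi_{11} = rho(1)
  phi_{kk} = [rho(k) - sum_{j=1..k-1} phi_{k-1,j} rho(k-j)]
            / [1 - sum_{j=1..k-1} phi_{k-1,j} rho(j)],
  phi_{k,j} = phi_{k-1,j} - phi_{kk} phi_{k-1,k-j},  j = 1..k-1.
Step k = 1:
  phi_11 = rho(1) = 0.2568.
Step k = 2:
  phi_22 = [rho(2) - phi_11 rho(1)] / [1 - phi_11 rho(1)] = [-0.3122 - (0.2568)(0.2568)] / [1 - (0.2568)(0.2568)]
         = -0.37814624 / 0.93405376 = -0.404844.
  Update: phi_21 = phi_11 - phi_22 phi_11 = 0.2568 - (-0.404844)(0.2568) = 0.360764.
Step k = 3:
  phi_33 = [rho(3) - phi_21 rho(2) - phi_22 rho(1)] / [1 - phi_21 rho(1) - phi_22 rho(2)]
    numerator   = -0.4977 - (0.360764)(-0.3122) - (-0.404844)(0.2568) = -0.28110549
    denominator = 1 - (0.360764)(0.2568) - (-0.404844)(-0.3122) = 0.78096345
  phi_33 = -0.28110549 / 0.78096345 = -0.3599.
Therefore phi_{33} = -0.3599.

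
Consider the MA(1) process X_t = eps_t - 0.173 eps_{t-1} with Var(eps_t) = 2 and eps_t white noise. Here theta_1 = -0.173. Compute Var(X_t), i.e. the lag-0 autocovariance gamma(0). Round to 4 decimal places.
\gamma(0) = 2.0599

For an MA(q) process X_t = eps_t + sum_i theta_i eps_{t-i} with
Var(eps_t) = sigma^2, the variance is
  gamma(0) = sigma^2 * (1 + sum_i theta_i^2).
  sum_i theta_i^2 = (-0.173)^2 = 0.029929.
  gamma(0) = 2 * (1 + 0.029929) = 2 * 1.029929 = 2.059858, which rounds to 2.0599.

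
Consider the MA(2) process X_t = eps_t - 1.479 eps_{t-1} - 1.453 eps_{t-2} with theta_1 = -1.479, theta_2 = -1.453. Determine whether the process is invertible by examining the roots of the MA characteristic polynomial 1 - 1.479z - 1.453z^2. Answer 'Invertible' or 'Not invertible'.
\text{Not invertible}

The MA(q) characteristic polynomial is P(z) = 1 - 1.479z - 1.453z^2.
Invertibility requires all roots to lie outside the unit circle, i.e. |z| > 1 for every root.
Set 1 + (-1.479) z + (-1.453) z^2 = 0, i.e. a z^2 + b z + c = 0 with a = -1.453, b = -1.479, c = 1.
Discriminant D = b^2 - 4ac = (-1.479)^2 - 4*(-1.453)*1 = 2.187441 - (-5.812) = 7.999441.
D >= 0, so the roots are real: z = (-b +/- sqrt(D)) / (2a) = (1.479 +/- 2.828328) / (-2.906).
  z_1 = (1.479 + 2.828328) / (-2.906) = -1.4822,   |z_1| = 1.4822.
  z_2 = (1.479 - 2.828328) / (-2.906) = 0.4643,   |z_2| = 0.4643.
Moduli of all roots: 1.4822, 0.4643.
All moduli strictly greater than 1? No.
Verdict: Not invertible.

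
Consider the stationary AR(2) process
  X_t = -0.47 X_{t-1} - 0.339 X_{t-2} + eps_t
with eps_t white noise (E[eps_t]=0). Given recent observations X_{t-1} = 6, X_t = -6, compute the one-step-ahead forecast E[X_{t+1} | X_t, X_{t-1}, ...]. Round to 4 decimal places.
E[X_{t+1} \mid \mathcal F_t] = 0.7860

For an AR(p) model X_t = c + sum_i phi_i X_{t-i} + eps_t, the
one-step-ahead conditional mean is
  E[X_{t+1} | X_t, ...] = c + sum_i phi_i X_{t+1-i}.
Substitute known values:
  E[X_{t+1} | ...] = (-0.47) * (-6) + (-0.339) * (6)
                   = 0.7860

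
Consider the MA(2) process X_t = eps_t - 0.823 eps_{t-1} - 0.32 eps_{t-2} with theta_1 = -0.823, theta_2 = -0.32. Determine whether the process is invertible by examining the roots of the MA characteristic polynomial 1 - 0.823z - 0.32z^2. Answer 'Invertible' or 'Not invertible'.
\text{Not invertible}

The MA(q) characteristic polynomial is P(z) = 1 - 0.823z - 0.32z^2.
Invertibility requires all roots to lie outside the unit circle, i.e. |z| > 1 for every root.
Set 1 + (-0.823) z + (-0.32) z^2 = 0, i.e. a z^2 + b z + c = 0 with a = -0.32, b = -0.823, c = 1.
Discriminant D = b^2 - 4ac = (-0.823)^2 - 4*(-0.32)*1 = 0.677329 - (-1.28) = 1.957329.
D >= 0, so the roots are real: z = (-b +/- sqrt(D)) / (2a) = (0.823 +/- 1.399046) / (-0.64).
  z_1 = (0.823 + 1.399046) / (-0.64) = -3.4719,   |z_1| = 3.4719.
  z_2 = (0.823 - 1.399046) / (-0.64) = 0.9001,   |z_2| = 0.9001.
Moduli of all roots: 3.4719, 0.9001.
All moduli strictly greater than 1? No.
Verdict: Not invertible.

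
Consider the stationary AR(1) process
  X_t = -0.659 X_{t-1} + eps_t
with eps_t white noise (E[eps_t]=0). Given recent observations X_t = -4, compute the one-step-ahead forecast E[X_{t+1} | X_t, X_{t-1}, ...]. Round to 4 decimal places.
E[X_{t+1} \mid \mathcal F_t] = 2.6360

For an AR(p) model X_t = c + sum_i phi_i X_{t-i} + eps_t, the
one-step-ahead conditional mean is
  E[X_{t+1} | X_t, ...] = c + sum_i phi_i X_{t+1-i}.
Substitute known values:
  E[X_{t+1} | ...] = (-0.659) * (-4)
                   = 2.6360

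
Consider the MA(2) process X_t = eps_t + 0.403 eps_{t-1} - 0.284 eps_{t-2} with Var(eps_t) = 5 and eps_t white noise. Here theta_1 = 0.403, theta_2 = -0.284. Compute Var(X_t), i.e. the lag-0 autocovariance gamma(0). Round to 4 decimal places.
\gamma(0) = 6.2153

For an MA(q) process X_t = eps_t + sum_i theta_i eps_{t-i} with
Var(eps_t) = sigma^2, the variance is
  gamma(0) = sigma^2 * (1 + sum_i theta_i^2).
  sum_i theta_i^2 = (0.403)^2 + (-0.284)^2 = 0.162409 + 0.080656 = 0.243065.
  gamma(0) = 5 * (1 + 0.243065) = 5 * 1.243065 = 6.215325, which rounds to 6.2153.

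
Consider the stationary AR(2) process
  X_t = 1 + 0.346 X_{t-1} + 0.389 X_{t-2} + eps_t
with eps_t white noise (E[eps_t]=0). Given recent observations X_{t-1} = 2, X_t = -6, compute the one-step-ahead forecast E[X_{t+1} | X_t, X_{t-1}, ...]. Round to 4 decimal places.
E[X_{t+1} \mid \mathcal F_t] = -0.2980

For an AR(p) model X_t = c + sum_i phi_i X_{t-i} + eps_t, the
one-step-ahead conditional mean is
  E[X_{t+1} | X_t, ...] = c + sum_i phi_i X_{t+1-i}.
Substitute known values:
  E[X_{t+1} | ...] = 1 + (0.346) * (-6) + (0.389) * (2)
                   = -0.2980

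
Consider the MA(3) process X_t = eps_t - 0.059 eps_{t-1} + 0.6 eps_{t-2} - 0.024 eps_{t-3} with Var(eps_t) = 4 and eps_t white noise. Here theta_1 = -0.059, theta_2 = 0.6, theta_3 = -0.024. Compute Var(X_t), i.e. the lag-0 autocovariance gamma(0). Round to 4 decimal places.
\gamma(0) = 5.4562

For an MA(q) process X_t = eps_t + sum_i theta_i eps_{t-i} with
Var(eps_t) = sigma^2, the variance is
  gamma(0) = sigma^2 * (1 + sum_i theta_i^2).
  sum_i theta_i^2 = (-0.059)^2 + (0.6)^2 + (-0.024)^2 = 0.003481 + 0.36 + 0.000576 = 0.364057.
  gamma(0) = 4 * (1 + 0.364057) = 4 * 1.364057 = 5.456228, which rounds to 5.4562.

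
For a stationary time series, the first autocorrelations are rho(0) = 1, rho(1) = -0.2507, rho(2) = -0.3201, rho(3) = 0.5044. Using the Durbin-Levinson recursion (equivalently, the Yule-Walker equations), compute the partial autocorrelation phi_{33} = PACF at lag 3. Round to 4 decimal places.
\phi_{33} = 0.3701

The PACF at lag k is phi_{kk}, the last component of the solution
to the Yule-Walker system G_k phi = r_k where
  (G_k)_{ij} = rho(|i - j|), (r_k)_i = rho(i), i,j = 1..k.
Equivalently, Durbin-Levinson gives phi_{kk} iteratively:
  phi_{11} = rho(1)
  phi_{kk} = [rho(k) - sum_{j=1..k-1} phi_{k-1,j} rho(k-j)]
            / [1 - sum_{j=1..k-1} phi_{k-1,j} rho(j)],
  phi_{k,j} = phi_{k-1,j} - phi_{kk} phi_{k-1,k-j},  j = 1..k-1.
Step k = 1:
  phi_11 = rho(1) = -0.2507.
Step k = 2:
  phi_22 = [rho(2) - phi_11 rho(1)] / [1 - phi_11 rho(1)] = [-0.3201 - (-0.2507)(-0.2507)] / [1 - (-0.2507)(-0.2507)]
         = -0.38295049 / 0.93714951 = -0.408633.
  Update: phi_21 = phi_11 - phi_22 phi_11 = -0.2507 - (-0.408633)(-0.2507) = -0.353144.
Step k = 3:
  phi_33 = [rho(3) - phi_21 rho(2) - phi_22 rho(1)] / [1 - phi_21 rho(1) - phi_22 rho(2)]
    numerator   = 0.5044 - (-0.353144)(-0.3201) - (-0.408633)(-0.2507) = 0.28891412
    denominator = 1 - (-0.353144)(-0.2507) - (-0.408633)(-0.3201) = 0.78066319
  phi_33 = 0.28891412 / 0.78066319 = 0.3701.
Therefore phi_{33} = 0.3701.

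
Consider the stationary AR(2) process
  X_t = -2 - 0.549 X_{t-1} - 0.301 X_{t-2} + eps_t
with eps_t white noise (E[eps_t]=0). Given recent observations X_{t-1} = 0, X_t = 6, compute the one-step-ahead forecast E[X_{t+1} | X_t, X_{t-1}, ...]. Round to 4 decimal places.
E[X_{t+1} \mid \mathcal F_t] = -5.2940

For an AR(p) model X_t = c + sum_i phi_i X_{t-i} + eps_t, the
one-step-ahead conditional mean is
  E[X_{t+1} | X_t, ...] = c + sum_i phi_i X_{t+1-i}.
Substitute known values:
  E[X_{t+1} | ...] = -2 + (-0.549) * (6) + (-0.301) * (0)
                   = -5.2940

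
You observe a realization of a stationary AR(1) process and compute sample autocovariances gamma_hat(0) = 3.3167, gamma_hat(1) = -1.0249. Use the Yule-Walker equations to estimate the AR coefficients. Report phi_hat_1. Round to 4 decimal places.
\hat\phi_{1} = -0.3090

The Yule-Walker equations for an AR(p) process read, in matrix form,
  Gamma_p phi = r_p,   with   (Gamma_p)_{ij} = gamma(|i - j|),
                       (r_p)_i = gamma(i),   i,j = 1..p.
Substitute the sample gammas (Toeplitz matrix and right-hand side of size 1):
  Gamma_p = [[3.3167]]
  r_p     = [-1.0249]
With p = 1 this is the single equation gamma(0) phi_1 = gamma(1):
  phi_hat_1 = gamma(1) / gamma(0) = -1.0249 / 3.3167 = -0.3090.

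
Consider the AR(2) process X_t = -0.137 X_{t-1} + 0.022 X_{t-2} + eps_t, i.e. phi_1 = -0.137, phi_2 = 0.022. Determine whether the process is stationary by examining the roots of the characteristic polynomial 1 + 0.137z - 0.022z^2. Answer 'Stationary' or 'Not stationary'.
\text{Stationary}

The AR(p) characteristic polynomial is P(z) = 1 + 0.137z - 0.022z^2.
Stationarity requires all roots to lie outside the unit circle, i.e. |z| > 1 for every root.
Set 1 + (0.137) z + (-0.022) z^2 = 0, i.e. a z^2 + b z + c = 0 with a = -0.022, b = 0.137, c = 1.
Discriminant D = b^2 - 4ac = (0.137)^2 - 4*(-0.022)*1 = 0.018769 - (-0.088) = 0.106769.
D >= 0, so the roots are real: z = (-b +/- sqrt(D)) / (2a) = (-0.137 +/- 0.326755) / (-0.044).
  z_1 = (-0.137 + 0.326755) / (-0.044) = -4.3126,   |z_1| = 4.3126.
  z_2 = (-0.137 - 0.326755) / (-0.044) = 10.5399,   |z_2| = 10.5399.
Moduli of all roots: 4.3126, 10.5399.
All moduli strictly greater than 1? Yes.
Verdict: Stationary.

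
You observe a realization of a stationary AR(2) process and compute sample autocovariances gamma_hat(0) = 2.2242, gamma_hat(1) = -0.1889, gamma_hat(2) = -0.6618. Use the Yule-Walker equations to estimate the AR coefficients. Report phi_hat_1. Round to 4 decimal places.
\hat\phi_{1} = -0.1110

The Yule-Walker equations for an AR(p) process read, in matrix form,
  Gamma_p phi = r_p,   with   (Gamma_p)_{ij} = gamma(|i - j|),
                       (r_p)_i = gamma(i),   i,j = 1..p.
Substitute the sample gammas (Toeplitz matrix and right-hand side of size 2):
  Gamma_p = [[2.2242, -0.1889], [-0.1889, 2.2242]]
  r_p     = [-0.1889, -0.6618]
Written out:
  2.2242 phi_1 - 0.1889 phi_2 = -0.1889
  -0.1889 phi_1 + 2.2242 phi_2 = -0.6618
Solve by Cramer's rule:
  det = gamma(0)^2 - gamma(1)^2 = (2.2242)^2 - (-0.1889)^2 = 4.94706564 - 0.03568321 = 4.91138243
  phi_hat_1 = [gamma(1) gamma(0) - gamma(1) gamma(2)] / det = [(-0.1889)(2.2242) - (-0.1889)(-0.6618)] / 4.91138243 = -0.5451654 / 4.91138243 = -0.111
  phi_hat_2 = [gamma(0) gamma(2) - gamma(1)^2] / det = [(2.2242)(-0.6618) - (-0.1889)^2] / 4.91138243 = -1.50765877 / 4.91138243 = -0.307
So phi_hat = [-0.1110, -0.3070].
Therefore phi_hat_1 = -0.1110.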